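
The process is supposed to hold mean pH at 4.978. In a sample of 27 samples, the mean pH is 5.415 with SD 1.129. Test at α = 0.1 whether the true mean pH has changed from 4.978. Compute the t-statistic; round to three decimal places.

2.011

H0: μ = 4.978; H1: μ ≠ 4.978 (one-sample t-test, two-sided).
t = (x̄ − μ₀)/(s/√n) = (5.415 − 4.978)/(1.129/√27) = 2.011
df = n − 1 = 26
Two-sided p-value ≈ 0.0548
Since p ≈ 0.0548 < α = 0.1, reject H0; the data support H1.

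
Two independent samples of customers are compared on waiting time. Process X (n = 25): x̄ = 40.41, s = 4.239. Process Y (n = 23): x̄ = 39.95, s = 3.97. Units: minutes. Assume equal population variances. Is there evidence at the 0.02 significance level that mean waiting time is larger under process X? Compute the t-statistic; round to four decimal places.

Let group 1 = process X, group 2 = process Y. H0: μ_1 = μ_2; H1: μ_1 > μ_2 (two-sample pooled-variance t-test, right-tailed).
s_p² = [(25−1)·4.239² + (23−1)·3.97²]/(25+23−2) = 16.913
t = (40.41 − 39.95)/√[16.913·(1/25 + 1/23)] = 0.3871
df = n₁ + n₂ − 2 = 46
p-value = P(T ≥ 0.3871) ≈ 0.3502
Since p ≈ 0.3502 > α = 0.02, fail to reject H0; the evidence is not statistically significant.

0.3871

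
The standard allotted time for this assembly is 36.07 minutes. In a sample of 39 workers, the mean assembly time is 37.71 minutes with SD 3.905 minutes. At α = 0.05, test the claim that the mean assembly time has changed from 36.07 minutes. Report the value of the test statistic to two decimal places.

H0: μ = 36.07; H1: μ ≠ 36.07 (one-sample t-test, two-sided).
t = (x̄ − μ₀)/(s/√n) = (37.71 − 36.07)/(3.905/√39) = 2.62
df = n − 1 = 38
Two-sided p-value ≈ 0.012
Since p ≈ 0.012 < α = 0.05, reject H0; the data support H1.

2.62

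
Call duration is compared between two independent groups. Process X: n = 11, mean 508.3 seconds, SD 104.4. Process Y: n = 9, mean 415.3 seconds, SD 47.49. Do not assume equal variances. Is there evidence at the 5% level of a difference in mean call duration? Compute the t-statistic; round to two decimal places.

Let group 1 = process X, group 2 = process Y. H0: μ_1 = μ_2; H1: μ_1 ≠ μ_2 (Welch's two-sample t-test, two-sided).
t = (x̄_1 − x̄_2)/√(s_1²/n_1 + s_2²/n_2) = (508.3 − 415.3)/√(104.4²/11 + 47.49²/9) = 2.64
Welch–Satterthwaite df ≈ 14.54
Two-sided p-value ≈ 0.019
Since p ≈ 0.019 < α = 0.05, reject H0; the data support H1.

2.64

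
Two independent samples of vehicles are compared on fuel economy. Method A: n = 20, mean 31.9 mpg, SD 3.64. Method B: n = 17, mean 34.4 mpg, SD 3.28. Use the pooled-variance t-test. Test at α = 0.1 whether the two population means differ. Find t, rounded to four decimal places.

Let group 1 = method A, group 2 = method B. H0: μ_1 = μ_2; H1: μ_1 ≠ μ_2 (two-sample pooled-variance t-test, two-sided).
s_p² = [(20−1)·3.64² + (17−1)·3.28²]/(20+17−2) = 12.1108
t = (31.9 − 34.4)/√[12.1108·(1/20 + 1/17)] = -2.1777
df = n₁ + n₂ − 2 = 35
Two-sided p-value ≈ 0.036
Since p ≈ 0.036 < α = 0.1, reject H0; the evidence is statistically significant.

-2.1777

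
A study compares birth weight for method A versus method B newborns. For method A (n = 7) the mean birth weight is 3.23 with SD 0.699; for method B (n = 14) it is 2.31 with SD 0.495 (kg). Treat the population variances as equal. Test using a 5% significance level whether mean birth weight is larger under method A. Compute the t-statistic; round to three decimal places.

3.503

Let group 1 = method A, group 2 = method B. H0: μ_1 = μ_2; H1: μ_1 > μ_2 (two-sample pooled-variance t-test, right-tailed).
s_p² = [(7−1)·0.699² + (14−1)·0.495²]/(7+14−2) = 0.321944
t = (3.23 − 2.31)/√[0.321944·(1/7 + 1/14)] = 3.503
df = n₁ + n₂ − 2 = 19
p-value = P(T ≥ 3.503) ≈ 0.0012
Since p ≈ 0.0012 < α = 0.05, reject H0; the data support H1.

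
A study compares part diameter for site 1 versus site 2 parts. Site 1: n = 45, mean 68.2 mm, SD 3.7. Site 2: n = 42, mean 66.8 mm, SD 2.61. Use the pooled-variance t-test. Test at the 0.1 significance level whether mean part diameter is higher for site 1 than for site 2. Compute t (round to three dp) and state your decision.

t = 2.026; reject H0

Let group 1 = site 1, group 2 = site 2. H0: μ_1 = μ_2; H1: μ_1 > μ_2 (two-sample pooled-variance t-test, right-tailed).
s_p² = [(45−1)·3.7² + (42−1)·2.61²]/(45+42−2) = 10.3724
t = (68.2 − 66.8)/√[10.3724·(1/45 + 1/42)] = 2.026
df = n₁ + n₂ − 2 = 85
p-value = P(T ≥ 2.026) ≈ 0.023
Since p ≈ 0.023 < α = 0.1, reject H0; the data support H1.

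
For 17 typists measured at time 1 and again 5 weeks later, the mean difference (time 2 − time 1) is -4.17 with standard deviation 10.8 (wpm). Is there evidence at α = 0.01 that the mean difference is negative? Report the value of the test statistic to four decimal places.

H0: μ_d = 0; H1: μ_d < 0 (paired t-test on the differences, left-tailed).
t = d̄/(s_d/√n) = -4.17/(10.8/√17) = -1.5920
df = n − 1 = 16
p-value = P(T ≤ -1.5920) ≈ 0.0655
Since p ≈ 0.0655 > α = 0.01, fail to reject H0; the data do not provide sufficient evidence against H0.

-1.5920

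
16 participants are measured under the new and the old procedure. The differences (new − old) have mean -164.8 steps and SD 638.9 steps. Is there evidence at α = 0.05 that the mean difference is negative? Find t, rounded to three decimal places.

H0: μ_d = 0; H1: μ_d < 0 (paired t-test on the differences, left-tailed).
t = d̄/(s_d/√n) = -164.8/(638.9/√16) = -1.032
df = n − 1 = 15
p-value = P(T ≤ -1.032) ≈ 0.1593
Since p ≈ 0.1593 > α = 0.05, fail to reject H0; the evidence is not statistically significant.

-1.032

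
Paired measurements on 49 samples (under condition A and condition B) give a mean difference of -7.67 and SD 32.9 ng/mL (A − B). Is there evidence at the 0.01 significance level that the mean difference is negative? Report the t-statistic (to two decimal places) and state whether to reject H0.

H0: μ_d = 0; H1: μ_d < 0 (paired t-test on the differences, left-tailed).
t = d̄/(s_d/√n) = -7.67/(32.9/√49) = -1.63
df = n − 1 = 48
p-value = P(T ≤ -1.63) ≈ 0.055
Since p ≈ 0.055 > α = 0.01, fail to reject H0; the data do not provide sufficient evidence against H0.

t = -1.63; fail to reject H0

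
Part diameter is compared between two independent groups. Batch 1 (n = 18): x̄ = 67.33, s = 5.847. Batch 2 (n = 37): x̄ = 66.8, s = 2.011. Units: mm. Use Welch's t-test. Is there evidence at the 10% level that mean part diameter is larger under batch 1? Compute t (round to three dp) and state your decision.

t = 0.374; fail to reject H0

Let group 1 = batch 1, group 2 = batch 2. H0: μ_1 = μ_2; H1: μ_1 > μ_2 (Welch's two-sample t-test, right-tailed).
t = (x̄_1 − x̄_2)/√(s_1²/n_1 + s_2²/n_2) = (67.33 − 66.8)/√(5.847²/18 + 2.011²/37) = 0.374
Welch–Satterthwaite df ≈ 18.98
p-value = P(T ≥ 0.374) ≈ 0.3563
Since p ≈ 0.3563 > α = 0.1, fail to reject H0; the evidence is not statistically significant.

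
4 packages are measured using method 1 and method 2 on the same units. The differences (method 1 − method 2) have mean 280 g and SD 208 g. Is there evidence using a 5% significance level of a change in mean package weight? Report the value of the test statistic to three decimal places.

H0: μ_d = 0; H1: μ_d ≠ 0 (paired t-test on the differences, two-sided).
t = d̄/(s_d/√n) = 280/(208/√4) = 2.692
df = n − 1 = 3
Two-sided p-value ≈ 0.074
Since p ≈ 0.074 > α = 0.05, fail to reject H0; the data do not provide sufficient evidence against H0.

2.692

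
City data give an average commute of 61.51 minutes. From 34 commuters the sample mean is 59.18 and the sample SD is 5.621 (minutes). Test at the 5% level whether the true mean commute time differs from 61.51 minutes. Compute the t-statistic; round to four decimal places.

-2.4170

H0: μ = 61.51; H1: μ ≠ 61.51 (one-sample t-test, two-sided).
t = (x̄ − μ₀)/(s/√n) = (59.18 − 61.51)/(5.621/√34) = -2.4170
df = n − 1 = 33
Two-sided p-value ≈ 0.021
Since p ≈ 0.021 < α = 0.05, reject H0; the evidence is statistically significant.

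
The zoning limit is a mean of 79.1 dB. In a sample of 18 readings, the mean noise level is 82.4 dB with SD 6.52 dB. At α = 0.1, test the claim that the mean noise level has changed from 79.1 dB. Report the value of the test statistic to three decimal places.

H0: μ = 79.1; H1: μ ≠ 79.1 (one-sample t-test, two-sided).
t = (x̄ − μ₀)/(s/√n) = (82.4 − 79.1)/(6.52/√18) = 2.147
df = n − 1 = 17
Two-sided p-value ≈ 0.046
Since p ≈ 0.046 < α = 0.1, reject H0; the data support H1.

2.147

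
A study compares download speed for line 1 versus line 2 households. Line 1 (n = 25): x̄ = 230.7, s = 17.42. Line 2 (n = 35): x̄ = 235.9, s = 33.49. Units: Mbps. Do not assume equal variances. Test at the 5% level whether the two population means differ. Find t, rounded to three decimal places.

-0.782

Let group 1 = line 1, group 2 = line 2. H0: μ_1 = μ_2; H1: μ_1 ≠ μ_2 (Welch's two-sample t-test, two-sided).
t = (x̄_1 − x̄_2)/√(s_1²/n_1 + s_2²/n_2) = (230.7 − 235.9)/√(17.42²/25 + 33.49²/35) = -0.782
Welch–Satterthwaite df ≈ 53.72
Two-sided p-value ≈ 0.437
Since p ≈ 0.437 > α = 0.05, fail to reject H0; the evidence is not statistically significant.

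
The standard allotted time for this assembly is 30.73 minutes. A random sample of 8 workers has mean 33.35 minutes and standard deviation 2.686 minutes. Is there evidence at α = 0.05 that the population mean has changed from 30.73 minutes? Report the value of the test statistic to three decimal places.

H0: μ = 30.73; H1: μ ≠ 30.73 (one-sample t-test, two-sided).
t = (x̄ − μ₀)/(s/√n) = (33.35 − 30.73)/(2.686/√8) = 2.759
df = n − 1 = 7
Two-sided p-value ≈ 0.028
Since p ≈ 0.028 < α = 0.05, reject H0; the evidence is statistically significant.

2.759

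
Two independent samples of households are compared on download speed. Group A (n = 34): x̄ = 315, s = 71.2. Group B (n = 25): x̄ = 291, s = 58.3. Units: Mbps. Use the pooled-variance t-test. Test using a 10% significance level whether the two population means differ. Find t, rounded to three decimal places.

Let group 1 = group A, group 2 = group B. H0: μ_1 = μ_2; H1: μ_1 ≠ μ_2 (two-sample pooled-variance t-test, two-sided).
s_p² = [(34−1)·71.2² + (25−1)·58.3²]/(34+25−2) = 4366.05
t = (315 − 291)/√[4366.05·(1/34 + 1/25)] = 1.379
df = n₁ + n₂ − 2 = 57
Two-sided p-value ≈ 0.173
Since p ≈ 0.173 > α = 0.1, fail to reject H0; the data do not provide sufficient evidence against H0.

1.379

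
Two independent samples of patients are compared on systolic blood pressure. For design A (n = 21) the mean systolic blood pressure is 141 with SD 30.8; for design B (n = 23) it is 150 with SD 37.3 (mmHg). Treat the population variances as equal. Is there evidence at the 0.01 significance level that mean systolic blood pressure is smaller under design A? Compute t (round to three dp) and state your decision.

Let group 1 = design A, group 2 = design B. H0: μ_1 = μ_2; H1: μ_1 < μ_2 (two-sample pooled-variance t-test, left-tailed).
s_p² = [(21−1)·30.8² + (23−1)·37.3²]/(21+23−2) = 1180.5
t = (141 − 150)/√[1180.5·(1/21 + 1/23)] = -0.868
df = n₁ + n₂ − 2 = 42
p-value = P(T ≤ -0.868) ≈ 0.1952
Since p ≈ 0.1952 > α = 0.01, fail to reject H0; the data do not provide sufficient evidence against H0.

t = -0.868; fail to reject H0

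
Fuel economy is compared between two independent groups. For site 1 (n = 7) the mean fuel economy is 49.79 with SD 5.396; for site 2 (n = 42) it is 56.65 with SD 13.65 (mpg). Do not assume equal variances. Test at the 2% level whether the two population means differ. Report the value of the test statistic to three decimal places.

-2.340

Let group 1 = site 1, group 2 = site 2. H0: μ_1 = μ_2; H1: μ_1 ≠ μ_2 (Welch's two-sample t-test, two-sided).
t = (x̄_1 − x̄_2)/√(s_1²/n_1 + s_2²/n_2) = (49.79 − 56.65)/√(5.396²/7 + 13.65²/42) = -2.340
Welch–Satterthwaite df ≈ 21.97
Two-sided p-value ≈ 0.029
Since p ≈ 0.029 > α = 0.02, fail to reject H0; the data do not provide sufficient evidence against H0.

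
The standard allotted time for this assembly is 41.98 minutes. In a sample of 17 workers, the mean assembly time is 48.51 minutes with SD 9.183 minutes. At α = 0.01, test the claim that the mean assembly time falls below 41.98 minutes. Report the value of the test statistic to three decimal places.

2.932

H0: μ = 41.98; H1: μ < 41.98 (one-sample t-test, left-tailed).
t = (x̄ − μ₀)/(s/√n) = (48.51 − 41.98)/(9.183/√17) = 2.932
df = n − 1 = 16
p-value = P(T ≤ 2.932) ≈ 0.995
Since p ≈ 0.995 > α = 0.01, fail to reject H0; the data do not provide sufficient evidence against H0.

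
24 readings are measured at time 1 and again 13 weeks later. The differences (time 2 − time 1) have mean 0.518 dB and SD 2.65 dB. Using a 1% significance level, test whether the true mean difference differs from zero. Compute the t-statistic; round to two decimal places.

0.96

H0: μ_d = 0; H1: μ_d ≠ 0 (paired t-test on the differences, two-sided).
t = d̄/(s_d/√n) = 0.518/(2.65/√24) = 0.96
df = n − 1 = 23
Two-sided p-value ≈ 0.3482
Since p ≈ 0.3482 > α = 0.01, fail to reject H0; the evidence is not statistically significant.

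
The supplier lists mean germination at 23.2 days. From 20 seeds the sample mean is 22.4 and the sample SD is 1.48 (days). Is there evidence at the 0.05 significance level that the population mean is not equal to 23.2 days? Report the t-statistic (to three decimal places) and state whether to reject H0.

t = -2.417; reject H0

H0: μ = 23.2; H1: μ ≠ 23.2 (one-sample t-test, two-sided).
t = (x̄ − μ₀)/(s/√n) = (22.4 − 23.2)/(1.48/√20) = -2.417
df = n − 1 = 19
Two-sided p-value ≈ 0.026
Since p ≈ 0.026 < α = 0.05, reject H0; the data support H1.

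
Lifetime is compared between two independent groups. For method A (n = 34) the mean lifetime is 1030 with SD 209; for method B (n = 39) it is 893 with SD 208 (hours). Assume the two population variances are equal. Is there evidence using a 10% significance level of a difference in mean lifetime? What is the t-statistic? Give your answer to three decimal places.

2.801

Let group 1 = method A, group 2 = method B. H0: μ_1 = μ_2; H1: μ_1 ≠ μ_2 (two-sample pooled-variance t-test, two-sided).
s_p² = [(34−1)·209² + (39−1)·208²]/(34+39−2) = 43457.8
t = (1030 − 893)/√[43457.8·(1/34 + 1/39)] = 2.801
df = n₁ + n₂ − 2 = 71
Two-sided p-value ≈ 0.0066
Since p ≈ 0.0066 < α = 0.1, reject H0; the data support H1.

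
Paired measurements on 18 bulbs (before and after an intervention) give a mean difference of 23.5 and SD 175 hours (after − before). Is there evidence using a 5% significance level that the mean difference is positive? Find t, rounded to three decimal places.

H0: μ_d = 0; H1: μ_d > 0 (paired t-test on the differences, right-tailed).
t = d̄/(s_d/√n) = 23.5/(175/√18) = 0.570
df = n − 1 = 17
p-value = P(T ≥ 0.570) ≈ 0.288
Since p ≈ 0.288 > α = 0.05, fail to reject H0; the evidence is not statistically significant.

0.570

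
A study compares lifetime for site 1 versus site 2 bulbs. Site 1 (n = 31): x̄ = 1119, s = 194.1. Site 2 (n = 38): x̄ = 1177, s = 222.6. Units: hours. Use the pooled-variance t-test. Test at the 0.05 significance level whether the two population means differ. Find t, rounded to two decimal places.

Let group 1 = site 1, group 2 = site 2. H0: μ_1 = μ_2; H1: μ_1 ≠ μ_2 (two-sample pooled-variance t-test, two-sided).
s_p² = [(31−1)·194.1² + (38−1)·222.6²]/(31+38−2) = 44233.2
t = (1119 − 1177)/√[44233.2·(1/31 + 1/38)] = -1.14
df = n₁ + n₂ − 2 = 67
Two-sided p-value ≈ 0.259
Since p ≈ 0.259 > α = 0.05, fail to reject H0; the evidence is not statistically significant.

-1.14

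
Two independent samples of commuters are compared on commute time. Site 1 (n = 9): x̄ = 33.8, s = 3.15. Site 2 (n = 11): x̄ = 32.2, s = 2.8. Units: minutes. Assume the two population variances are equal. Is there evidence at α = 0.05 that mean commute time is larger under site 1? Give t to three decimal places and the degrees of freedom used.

t = 1.202, df = 18

Let group 1 = site 1, group 2 = site 2. H0: μ_1 = μ_2; H1: μ_1 > μ_2 (two-sample pooled-variance t-test, right-tailed).
s_p² = [(9−1)·3.15² + (11−1)·2.8²]/(9+11−2) = 8.76556
t = (33.8 − 32.2)/√[8.76556·(1/9 + 1/11)] = 1.202
df = n₁ + n₂ − 2 = 18
p-value = P(T ≥ 1.202) ≈ 0.1224
Since p ≈ 0.1224 > α = 0.05, fail to reject H0; the data do not provide sufficient evidence against H0.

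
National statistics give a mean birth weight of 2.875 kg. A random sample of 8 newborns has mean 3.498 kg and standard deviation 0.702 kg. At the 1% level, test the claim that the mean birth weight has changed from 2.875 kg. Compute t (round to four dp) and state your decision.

H0: μ = 2.875; H1: μ ≠ 2.875 (one-sample t-test, two-sided).
t = (x̄ − μ₀)/(s/√n) = (3.498 − 2.875)/(0.702/√8) = 2.5101
df = n − 1 = 7
Two-sided p-value ≈ 0.0404
Since p ≈ 0.0404 > α = 0.01, fail to reject H0; the data do not provide sufficient evidence against H0.

t = 2.5101; fail to reject H0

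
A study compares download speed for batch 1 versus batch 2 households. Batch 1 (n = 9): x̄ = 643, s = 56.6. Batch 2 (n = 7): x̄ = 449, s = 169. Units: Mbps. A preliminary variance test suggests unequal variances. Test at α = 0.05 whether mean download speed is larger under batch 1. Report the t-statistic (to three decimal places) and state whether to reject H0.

t = 2.913; reject H0

Let group 1 = batch 1, group 2 = batch 2. H0: μ_1 = μ_2; H1: μ_1 > μ_2 (Welch's two-sample t-test, right-tailed).
t = (x̄_1 − x̄_2)/√(s_1²/n_1 + s_2²/n_2) = (643 − 449)/√(56.6²/9 + 169²/7) = 2.913
Welch–Satterthwaite df ≈ 7.05
p-value = P(T ≥ 2.913) ≈ 0.011
Since p ≈ 0.011 < α = 0.05, reject H0; the evidence is statistically significant.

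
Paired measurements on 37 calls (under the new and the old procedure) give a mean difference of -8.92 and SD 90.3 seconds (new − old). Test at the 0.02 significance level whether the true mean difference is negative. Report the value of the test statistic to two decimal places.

H0: μ_d = 0; H1: μ_d < 0 (paired t-test on the differences, left-tailed).
t = d̄/(s_d/√n) = -8.92/(90.3/√37) = -0.60
df = n − 1 = 36
p-value = P(T ≤ -0.60) ≈ 0.2758
Since p ≈ 0.2758 > α = 0.02, fail to reject H0; the data do not provide sufficient evidence against H0.

-0.60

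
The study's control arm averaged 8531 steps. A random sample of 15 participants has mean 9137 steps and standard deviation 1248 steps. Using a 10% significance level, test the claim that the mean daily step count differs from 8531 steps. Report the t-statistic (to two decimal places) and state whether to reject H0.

t = 1.88; reject H0

H0: μ = 8531; H1: μ ≠ 8531 (one-sample t-test, two-sided).
t = (x̄ − μ₀)/(s/√n) = (9137 − 8531)/(1248/√15) = 1.88
df = n − 1 = 14
Two-sided p-value ≈ 0.0810
Since p ≈ 0.0810 < α = 0.1, reject H0; the data support H1.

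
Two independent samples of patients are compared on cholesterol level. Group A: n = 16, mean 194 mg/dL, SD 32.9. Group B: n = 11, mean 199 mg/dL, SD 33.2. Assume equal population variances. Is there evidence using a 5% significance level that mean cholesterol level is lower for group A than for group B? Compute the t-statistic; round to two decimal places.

-0.39

Let group 1 = group A, group 2 = group B. H0: μ_1 = μ_2; H1: μ_1 < μ_2 (two-sample pooled-variance t-test, left-tailed).
s_p² = [(16−1)·32.9² + (11−1)·33.2²]/(16+11−2) = 1090.34
t = (194 − 199)/√[1090.34·(1/16 + 1/11)] = -0.39
df = n₁ + n₂ − 2 = 25
p-value = P(T ≤ -0.39) ≈ 0.3512
Since p ≈ 0.3512 > α = 0.05, fail to reject H0; the evidence is not statistically significant.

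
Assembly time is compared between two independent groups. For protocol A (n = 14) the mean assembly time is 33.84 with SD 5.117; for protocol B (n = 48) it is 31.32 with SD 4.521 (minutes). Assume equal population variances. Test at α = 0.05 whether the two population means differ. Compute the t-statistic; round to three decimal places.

Let group 1 = protocol A, group 2 = protocol B. H0: μ_1 = μ_2; H1: μ_1 ≠ μ_2 (two-sample pooled-variance t-test, two-sided).
s_p² = [(14−1)·5.117² + (48−1)·4.521²]/(14+48−2) = 21.684
t = (33.84 − 31.32)/√[21.684·(1/14 + 1/48)] = 1.782
df = n₁ + n₂ − 2 = 60
Two-sided p-value ≈ 0.0799
Since p ≈ 0.0799 > α = 0.05, fail to reject H0; the evidence is not statistically significant.

1.782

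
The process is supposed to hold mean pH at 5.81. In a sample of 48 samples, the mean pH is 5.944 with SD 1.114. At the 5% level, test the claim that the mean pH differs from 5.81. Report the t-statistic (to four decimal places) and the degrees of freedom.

t = 0.8334, df = 47

H0: μ = 5.81; H1: μ ≠ 5.81 (one-sample t-test, two-sided).
t = (x̄ − μ₀)/(s/√n) = (5.944 − 5.81)/(1.114/√48) = 0.8334
df = n − 1 = 47
Two-sided p-value ≈ 0.409
Since p ≈ 0.409 > α = 0.05, fail to reject H0; the evidence is not statistically significant.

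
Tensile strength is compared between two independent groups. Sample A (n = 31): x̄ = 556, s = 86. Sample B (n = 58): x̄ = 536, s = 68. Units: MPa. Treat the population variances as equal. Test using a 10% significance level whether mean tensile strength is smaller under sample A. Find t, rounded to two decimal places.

Let group 1 = sample A, group 2 = sample B. H0: μ_1 = μ_2; H1: μ_1 < μ_2 (two-sample pooled-variance t-test, left-tailed).
s_p² = [(31−1)·86² + (58−1)·68²]/(31+58−2) = 5579.86
t = (556 − 536)/√[5579.86·(1/31 + 1/58)] = 1.20
df = n₁ + n₂ − 2 = 87
p-value = P(T ≤ 1.20) ≈ 0.884
Since p ≈ 0.884 > α = 0.1, fail to reject H0; the evidence is not statistically significant.

1.20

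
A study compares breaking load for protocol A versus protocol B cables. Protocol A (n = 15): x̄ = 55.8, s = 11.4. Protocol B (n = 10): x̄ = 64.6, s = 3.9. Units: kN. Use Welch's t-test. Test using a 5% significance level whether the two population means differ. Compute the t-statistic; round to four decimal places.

-2.7574

Let group 1 = protocol A, group 2 = protocol B. H0: μ_1 = μ_2; H1: μ_1 ≠ μ_2 (Welch's two-sample t-test, two-sided).
t = (x̄_1 − x̄_2)/√(s_1²/n_1 + s_2²/n_2) = (55.8 − 64.6)/√(11.4²/15 + 3.9²/10) = -2.7574
Welch–Satterthwaite df ≈ 18.46
Two-sided p-value ≈ 0.013
Since p ≈ 0.013 < α = 0.05, reject H0; the data support H1.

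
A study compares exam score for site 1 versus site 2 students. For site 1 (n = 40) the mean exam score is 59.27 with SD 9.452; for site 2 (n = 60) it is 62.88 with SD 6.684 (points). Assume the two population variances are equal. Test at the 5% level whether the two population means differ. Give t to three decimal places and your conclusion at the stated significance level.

t = -2.238; reject H0

Let group 1 = site 1, group 2 = site 2. H0: μ_1 = μ_2; H1: μ_1 ≠ μ_2 (two-sample pooled-variance t-test, two-sided).
s_p² = [(40−1)·9.452² + (60−1)·6.684²]/(40+60−2) = 62.4505
t = (59.27 − 62.88)/√[62.4505·(1/40 + 1/60)] = -2.238
df = n₁ + n₂ − 2 = 98
Two-sided p-value ≈ 0.0275
Since p ≈ 0.0275 < α = 0.05, reject H0; the evidence is statistically significant.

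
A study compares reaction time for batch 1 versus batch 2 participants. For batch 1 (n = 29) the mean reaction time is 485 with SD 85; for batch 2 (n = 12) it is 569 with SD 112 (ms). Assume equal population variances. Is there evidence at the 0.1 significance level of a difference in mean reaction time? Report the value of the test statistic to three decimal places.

-2.620

Let group 1 = batch 1, group 2 = batch 2. H0: μ_1 = μ_2; H1: μ_1 ≠ μ_2 (two-sample pooled-variance t-test, two-sided).
s_p² = [(29−1)·85² + (12−1)·112²]/(29+12−2) = 8725.23
t = (485 − 569)/√[8725.23·(1/29 + 1/12)] = -2.620
df = n₁ + n₂ − 2 = 39
Two-sided p-value ≈ 0.0125
Since p ≈ 0.0125 < α = 0.1, reject H0; the evidence is statistically significant.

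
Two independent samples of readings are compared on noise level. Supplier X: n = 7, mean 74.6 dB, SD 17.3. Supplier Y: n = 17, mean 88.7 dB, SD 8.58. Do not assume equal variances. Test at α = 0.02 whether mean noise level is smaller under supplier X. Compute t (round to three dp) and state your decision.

Let group 1 = supplier X, group 2 = supplier Y. H0: μ_1 = μ_2; H1: μ_1 < μ_2 (Welch's two-sample t-test, left-tailed).
t = (x̄_1 − x̄_2)/√(s_1²/n_1 + s_2²/n_2) = (74.6 − 88.7)/√(17.3²/7 + 8.58²/17) = -2.055
Welch–Satterthwaite df ≈ 7.25
p-value = P(T ≤ -2.055) ≈ 0.0388
Since p ≈ 0.0388 > α = 0.02, fail to reject H0; the evidence is not statistically significant.

t = -2.055; fail to reject H0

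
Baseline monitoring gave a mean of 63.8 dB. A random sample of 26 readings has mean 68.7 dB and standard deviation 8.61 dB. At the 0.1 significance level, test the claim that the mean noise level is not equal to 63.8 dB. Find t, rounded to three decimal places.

2.902

H0: μ = 63.8; H1: μ ≠ 63.8 (one-sample t-test, two-sided).
t = (x̄ − μ₀)/(s/√n) = (68.7 − 63.8)/(8.61/√26) = 2.902
df = n − 1 = 25
Two-sided p-value ≈ 0.0076
Since p ≈ 0.0076 < α = 0.1, reject H0; the evidence is statistically significant.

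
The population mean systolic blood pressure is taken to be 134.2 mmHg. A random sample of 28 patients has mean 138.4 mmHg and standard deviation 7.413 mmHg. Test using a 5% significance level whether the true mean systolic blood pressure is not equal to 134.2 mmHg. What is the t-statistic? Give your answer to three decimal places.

2.998

H0: μ = 134.2; H1: μ ≠ 134.2 (one-sample t-test, two-sided).
t = (x̄ − μ₀)/(s/√n) = (138.4 − 134.2)/(7.413/√28) = 2.998
df = n − 1 = 27
Two-sided p-value ≈ 0.0058
Since p ≈ 0.0058 < α = 0.05, reject H0; the evidence is statistically significant.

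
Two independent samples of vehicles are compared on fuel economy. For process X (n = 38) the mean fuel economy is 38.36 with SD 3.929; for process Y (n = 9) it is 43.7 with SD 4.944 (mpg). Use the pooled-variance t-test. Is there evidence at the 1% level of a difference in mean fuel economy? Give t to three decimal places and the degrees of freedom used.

Let group 1 = process X, group 2 = process Y. H0: μ_1 = μ_2; H1: μ_1 ≠ μ_2 (two-sample pooled-variance t-test, two-sided).
s_p² = [(38−1)·3.929² + (9−1)·4.944²]/(38+9−2) = 17.0381
t = (38.36 − 43.7)/√[17.0381·(1/38 + 1/9)] = -3.490
df = n₁ + n₂ − 2 = 45
Two-sided p-value ≈ 0.001
Since p ≈ 0.001 < α = 0.01, reject H0; the data support H1.

t = -3.490, df = 45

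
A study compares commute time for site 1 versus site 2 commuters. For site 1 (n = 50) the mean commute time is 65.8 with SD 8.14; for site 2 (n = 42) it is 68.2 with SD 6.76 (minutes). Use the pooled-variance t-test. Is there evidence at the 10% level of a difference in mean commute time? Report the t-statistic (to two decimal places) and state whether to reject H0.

Let group 1 = site 1, group 2 = site 2. H0: μ_1 = μ_2; H1: μ_1 ≠ μ_2 (two-sample pooled-variance t-test, two-sided).
s_p² = [(50−1)·8.14² + (42−1)·6.76²]/(50+42−2) = 56.8925
t = (65.8 − 68.2)/√[56.8925·(1/50 + 1/42)] = -1.52
df = n₁ + n₂ − 2 = 90
Two-sided p-value ≈ 0.1320
Since p ≈ 0.1320 > α = 0.1, fail to reject H0; the evidence is not statistically significant.

t = -1.52; fail to reject H0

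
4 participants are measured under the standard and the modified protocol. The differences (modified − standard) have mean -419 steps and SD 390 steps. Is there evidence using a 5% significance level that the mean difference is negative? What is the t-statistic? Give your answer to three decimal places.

H0: μ_d = 0; H1: μ_d < 0 (paired t-test on the differences, left-tailed).
t = d̄/(s_d/√n) = -419/(390/√4) = -2.149
df = n − 1 = 3
p-value = P(T ≤ -2.149) ≈ 0.060
Since p ≈ 0.060 > α = 0.05, fail to reject H0; the data do not provide sufficient evidence against H0.

-2.149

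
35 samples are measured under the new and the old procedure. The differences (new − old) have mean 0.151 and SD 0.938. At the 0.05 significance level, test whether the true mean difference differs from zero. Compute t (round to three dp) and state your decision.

t = 0.952; fail to reject H0

H0: μ_d = 0; H1: μ_d ≠ 0 (paired t-test on the differences, two-sided).
t = d̄/(s_d/√n) = 0.151/(0.938/√35) = 0.952
df = n − 1 = 34
Two-sided p-value ≈ 0.3476
Since p ≈ 0.3476 > α = 0.05, fail to reject H0; the data do not provide sufficient evidence against H0.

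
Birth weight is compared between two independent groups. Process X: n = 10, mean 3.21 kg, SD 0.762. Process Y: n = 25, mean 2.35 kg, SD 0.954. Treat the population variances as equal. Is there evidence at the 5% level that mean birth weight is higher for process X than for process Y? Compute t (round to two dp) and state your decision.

Let group 1 = process X, group 2 = process Y. H0: μ_1 = μ_2; H1: μ_1 > μ_2 (two-sample pooled-variance t-test, right-tailed).
s_p² = [(10−1)·0.762² + (25−1)·0.954²]/(10+25−2) = 0.82026
t = (3.21 − 2.35)/√[0.82026·(1/10 + 1/25)] = 2.54
df = n₁ + n₂ − 2 = 33
p-value = P(T ≥ 2.54) ≈ 0.0080
Since p ≈ 0.0080 < α = 0.05, reject H0; the evidence is statistically significant.

t = 2.54; reject H0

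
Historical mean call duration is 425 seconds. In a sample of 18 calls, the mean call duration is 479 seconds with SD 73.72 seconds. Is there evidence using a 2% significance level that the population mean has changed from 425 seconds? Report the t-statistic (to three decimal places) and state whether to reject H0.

H0: μ = 425; H1: μ ≠ 425 (one-sample t-test, two-sided).
t = (x̄ − μ₀)/(s/√n) = (479 − 425)/(73.72/√18) = 3.108
df = n − 1 = 17
Two-sided p-value ≈ 0.0064
Since p ≈ 0.0064 < α = 0.02, reject H0; the data support H1.

t = 3.108; reject H0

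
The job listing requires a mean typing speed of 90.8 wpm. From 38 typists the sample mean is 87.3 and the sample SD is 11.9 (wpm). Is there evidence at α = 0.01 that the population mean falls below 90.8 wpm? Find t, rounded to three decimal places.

-1.813

H0: μ = 90.8; H1: μ < 90.8 (one-sample t-test, left-tailed).
t = (x̄ − μ₀)/(s/√n) = (87.3 − 90.8)/(11.9/√38) = -1.813
df = n − 1 = 37
p-value = P(T ≤ -1.813) ≈ 0.0390
Since p ≈ 0.0390 > α = 0.01, fail to reject H0; the evidence is not statistically significant.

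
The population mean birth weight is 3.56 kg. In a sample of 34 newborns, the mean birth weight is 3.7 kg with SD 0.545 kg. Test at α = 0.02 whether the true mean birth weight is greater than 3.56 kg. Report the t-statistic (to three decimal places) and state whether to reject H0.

t = 1.498; fail to reject H0

H0: μ = 3.56; H1: μ > 3.56 (one-sample t-test, right-tailed).
t = (x̄ − μ₀)/(s/√n) = (3.7 − 3.56)/(0.545/√34) = 1.498
df = n − 1 = 33
p-value = P(T ≥ 1.498) ≈ 0.072
Since p ≈ 0.072 > α = 0.02, fail to reject H0; the data do not provide sufficient evidence against H0.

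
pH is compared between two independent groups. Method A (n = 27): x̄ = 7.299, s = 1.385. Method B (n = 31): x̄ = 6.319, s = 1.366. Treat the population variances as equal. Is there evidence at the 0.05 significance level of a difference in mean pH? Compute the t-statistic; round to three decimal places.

2.708

Let group 1 = method A, group 2 = method B. H0: μ_1 = μ_2; H1: μ_1 ≠ μ_2 (two-sample pooled-variance t-test, two-sided).
s_p² = [(27−1)·1.385² + (31−1)·1.366²]/(27+31−2) = 1.89022
t = (7.299 − 6.319)/√[1.89022·(1/27 + 1/31)] = 2.708
df = n₁ + n₂ − 2 = 56
Two-sided p-value ≈ 0.009
Since p ≈ 0.009 < α = 0.05, reject H0; the data support H1.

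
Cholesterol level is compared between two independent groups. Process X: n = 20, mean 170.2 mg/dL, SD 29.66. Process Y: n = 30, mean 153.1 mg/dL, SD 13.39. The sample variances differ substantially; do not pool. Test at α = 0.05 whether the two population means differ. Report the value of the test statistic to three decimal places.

Let group 1 = process X, group 2 = process Y. H0: μ_1 = μ_2; H1: μ_1 ≠ μ_2 (Welch's two-sample t-test, two-sided).
t = (x̄_1 − x̄_2)/√(s_1²/n_1 + s_2²/n_2) = (170.2 − 153.1)/√(29.66²/20 + 13.39²/30) = 2.419
Welch–Satterthwaite df ≈ 24.22
Two-sided p-value ≈ 0.023
Since p ≈ 0.023 < α = 0.05, reject H0; the data support H1.

2.419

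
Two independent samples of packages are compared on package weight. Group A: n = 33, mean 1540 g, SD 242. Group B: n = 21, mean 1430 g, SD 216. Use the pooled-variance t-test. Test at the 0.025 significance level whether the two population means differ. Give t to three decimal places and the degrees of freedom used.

Let group 1 = group A, group 2 = group B. H0: μ_1 = μ_2; H1: μ_1 ≠ μ_2 (two-sample pooled-variance t-test, two-sided).
s_p² = [(33−1)·242² + (21−1)·216²]/(33+21−2) = 53984
t = (1540 − 1430)/√[53984·(1/33 + 1/21)] = 1.696
df = n₁ + n₂ − 2 = 52
Two-sided p-value ≈ 0.0959
Since p ≈ 0.0959 > α = 0.025, fail to reject H0; the evidence is not statistically significant.

t = 1.696, df = 52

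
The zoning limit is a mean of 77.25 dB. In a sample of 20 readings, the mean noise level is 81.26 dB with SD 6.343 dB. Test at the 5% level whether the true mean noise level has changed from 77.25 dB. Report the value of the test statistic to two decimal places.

2.83

H0: μ = 77.25; H1: μ ≠ 77.25 (one-sample t-test, two-sided).
t = (x̄ − μ₀)/(s/√n) = (81.26 − 77.25)/(6.343/√20) = 2.83
df = n − 1 = 19
Two-sided p-value ≈ 0.011
Since p ≈ 0.011 < α = 0.05, reject H0; the data support H1.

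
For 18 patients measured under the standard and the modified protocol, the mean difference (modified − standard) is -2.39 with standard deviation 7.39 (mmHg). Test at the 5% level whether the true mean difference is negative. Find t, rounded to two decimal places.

H0: μ_d = 0; H1: μ_d < 0 (paired t-test on the differences, left-tailed).
t = d̄/(s_d/√n) = -2.39/(7.39/√18) = -1.37
df = n − 1 = 17
p-value = P(T ≤ -1.37) ≈ 0.094
Since p ≈ 0.094 > α = 0.05, fail to reject H0; the evidence is not statistically significant.

-1.37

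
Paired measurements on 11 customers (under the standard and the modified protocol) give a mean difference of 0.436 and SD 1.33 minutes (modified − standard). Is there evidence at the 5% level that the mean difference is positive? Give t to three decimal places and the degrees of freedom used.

t = 1.087, df = 10

H0: μ_d = 0; H1: μ_d > 0 (paired t-test on the differences, right-tailed).
t = d̄/(s_d/√n) = 0.436/(1.33/√11) = 1.087
df = n − 1 = 10
p-value = P(T ≥ 1.087) ≈ 0.1512
Since p ≈ 0.1512 > α = 0.05, fail to reject H0; the evidence is not statistically significant.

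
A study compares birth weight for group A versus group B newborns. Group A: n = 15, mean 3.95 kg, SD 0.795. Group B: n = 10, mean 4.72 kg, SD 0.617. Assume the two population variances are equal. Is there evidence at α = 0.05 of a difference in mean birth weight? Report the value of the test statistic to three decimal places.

Let group 1 = group A, group 2 = group B. H0: μ_1 = μ_2; H1: μ_1 ≠ μ_2 (two-sample pooled-variance t-test, two-sided).
s_p² = [(15−1)·0.795² + (10−1)·0.617²]/(15+10−2) = 0.533676
t = (3.95 − 4.72)/√[0.533676·(1/15 + 1/10)] = -2.582
df = n₁ + n₂ − 2 = 23
Two-sided p-value ≈ 0.017
Since p ≈ 0.017 < α = 0.05, reject H0; the data support H1.

-2.582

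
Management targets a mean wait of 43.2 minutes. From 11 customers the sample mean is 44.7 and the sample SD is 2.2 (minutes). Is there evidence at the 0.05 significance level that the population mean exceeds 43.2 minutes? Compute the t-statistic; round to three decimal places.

H0: μ = 43.2; H1: μ > 43.2 (one-sample t-test, right-tailed).
t = (x̄ − μ₀)/(s/√n) = (44.7 − 43.2)/(2.2/√11) = 2.261
df = n − 1 = 10
p-value = P(T ≥ 2.261) ≈ 0.024
Since p ≈ 0.024 < α = 0.05, reject H0; the data support H1.

2.261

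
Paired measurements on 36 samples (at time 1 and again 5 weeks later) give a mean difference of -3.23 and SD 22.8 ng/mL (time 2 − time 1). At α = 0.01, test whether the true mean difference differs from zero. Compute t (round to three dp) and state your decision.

t = -0.850; fail to reject H0

H0: μ_d = 0; H1: μ_d ≠ 0 (paired t-test on the differences, two-sided).
t = d̄/(s_d/√n) = -3.23/(22.8/√36) = -0.850
df = n − 1 = 35
Two-sided p-value ≈ 0.401
Since p ≈ 0.401 > α = 0.01, fail to reject H0; the data do not provide sufficient evidence against H0.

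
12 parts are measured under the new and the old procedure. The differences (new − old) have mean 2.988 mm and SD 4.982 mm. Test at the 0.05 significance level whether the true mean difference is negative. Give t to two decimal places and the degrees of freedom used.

H0: μ_d = 0; H1: μ_d < 0 (paired t-test on the differences, left-tailed).
t = d̄/(s_d/√n) = 2.988/(4.982/√12) = 2.08
df = n − 1 = 11
p-value = P(T ≤ 2.08) ≈ 0.969
Since p ≈ 0.969 > α = 0.05, fail to reject H0; the data do not provide sufficient evidence against H0.

t = 2.08, df = 11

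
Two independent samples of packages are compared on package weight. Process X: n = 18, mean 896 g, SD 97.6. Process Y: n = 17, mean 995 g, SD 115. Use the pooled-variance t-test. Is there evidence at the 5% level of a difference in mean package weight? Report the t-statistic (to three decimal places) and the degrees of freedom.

Let group 1 = process X, group 2 = process Y. H0: μ_1 = μ_2; H1: μ_1 ≠ μ_2 (two-sample pooled-variance t-test, two-sided).
s_p² = [(18−1)·97.6² + (17−1)·115²]/(18+17−2) = 11319.3
t = (896 − 995)/√[11319.3·(1/18 + 1/17)] = -2.751
df = n₁ + n₂ − 2 = 33
Two-sided p-value ≈ 0.010
Since p ≈ 0.010 < α = 0.05, reject H0; the evidence is statistically significant.

t = -2.751, df = 33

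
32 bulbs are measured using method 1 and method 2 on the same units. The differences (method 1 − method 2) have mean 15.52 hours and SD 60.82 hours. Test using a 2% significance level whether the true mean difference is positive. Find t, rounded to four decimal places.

H0: μ_d = 0; H1: μ_d > 0 (paired t-test on the differences, right-tailed).
t = d̄/(s_d/√n) = 15.52/(60.82/√32) = 1.4435
df = n − 1 = 31
p-value = P(T ≥ 1.4435) ≈ 0.0795
Since p ≈ 0.0795 > α = 0.02, fail to reject H0; the data do not provide sufficient evidence against H0.

1.4435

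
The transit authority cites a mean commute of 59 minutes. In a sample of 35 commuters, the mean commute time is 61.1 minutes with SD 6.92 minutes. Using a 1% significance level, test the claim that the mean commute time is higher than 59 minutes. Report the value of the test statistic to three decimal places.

1.795

H0: μ = 59; H1: μ > 59 (one-sample t-test, right-tailed).
t = (x̄ − μ₀)/(s/√n) = (61.1 − 59)/(6.92/√35) = 1.795
df = n − 1 = 34
p-value = P(T ≥ 1.795) ≈ 0.0407
Since p ≈ 0.0407 > α = 0.01, fail to reject H0; the data do not provide sufficient evidence against H0.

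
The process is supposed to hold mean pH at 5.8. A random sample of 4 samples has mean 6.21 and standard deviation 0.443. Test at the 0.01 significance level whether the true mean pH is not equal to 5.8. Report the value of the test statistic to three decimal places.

H0: μ = 5.8; H1: μ ≠ 5.8 (one-sample t-test, two-sided).
t = (x̄ − μ₀)/(s/√n) = (6.21 − 5.8)/(0.443/√4) = 1.851
df = n − 1 = 3
Two-sided p-value ≈ 0.1613
Since p ≈ 0.1613 > α = 0.01, fail to reject H0; the data do not provide sufficient evidence against H0.

1.851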